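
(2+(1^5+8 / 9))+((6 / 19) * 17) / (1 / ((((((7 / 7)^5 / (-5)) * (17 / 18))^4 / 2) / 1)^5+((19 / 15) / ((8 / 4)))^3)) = 5.25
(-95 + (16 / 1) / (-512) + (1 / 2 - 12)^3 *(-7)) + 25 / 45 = 3038875 / 288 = 10551.65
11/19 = 0.58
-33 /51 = -11 /17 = -0.65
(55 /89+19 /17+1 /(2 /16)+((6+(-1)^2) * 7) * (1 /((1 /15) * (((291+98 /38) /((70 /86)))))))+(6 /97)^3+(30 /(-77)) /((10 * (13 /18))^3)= 16490558021093625561471 /1400754050901709854350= 11.77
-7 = -7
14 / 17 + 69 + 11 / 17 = 1198 / 17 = 70.47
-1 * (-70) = 70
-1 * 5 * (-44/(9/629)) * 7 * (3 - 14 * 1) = -1183917.78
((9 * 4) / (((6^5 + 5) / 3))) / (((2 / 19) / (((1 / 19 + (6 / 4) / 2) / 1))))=0.11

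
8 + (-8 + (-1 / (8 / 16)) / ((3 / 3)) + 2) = 0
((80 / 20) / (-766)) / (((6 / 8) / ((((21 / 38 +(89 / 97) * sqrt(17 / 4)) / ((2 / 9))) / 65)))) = -534 * sqrt(17) / 2414815 - 126 / 473005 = -0.00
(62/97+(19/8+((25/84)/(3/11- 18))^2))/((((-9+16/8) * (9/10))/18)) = -15690566915/1821786876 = -8.61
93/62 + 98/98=5/2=2.50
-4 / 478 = -0.01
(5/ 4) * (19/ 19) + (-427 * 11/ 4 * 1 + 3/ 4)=-1172.25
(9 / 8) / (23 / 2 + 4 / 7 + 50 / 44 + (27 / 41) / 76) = 59983 / 704678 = 0.09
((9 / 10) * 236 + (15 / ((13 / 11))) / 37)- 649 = -1049198 / 2405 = -436.26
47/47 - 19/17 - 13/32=-0.52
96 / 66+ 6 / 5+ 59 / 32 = 4.50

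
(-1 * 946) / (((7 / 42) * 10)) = -2838 / 5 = -567.60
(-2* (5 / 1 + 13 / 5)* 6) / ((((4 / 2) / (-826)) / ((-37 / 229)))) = -6968136 / 1145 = -6085.71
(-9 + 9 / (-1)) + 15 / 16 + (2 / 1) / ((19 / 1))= -5155 / 304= -16.96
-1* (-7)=7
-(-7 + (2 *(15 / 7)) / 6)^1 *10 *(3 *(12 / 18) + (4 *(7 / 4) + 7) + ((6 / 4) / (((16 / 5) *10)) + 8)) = 84645 / 56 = 1511.52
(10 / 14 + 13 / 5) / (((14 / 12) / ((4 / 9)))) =928 / 735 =1.26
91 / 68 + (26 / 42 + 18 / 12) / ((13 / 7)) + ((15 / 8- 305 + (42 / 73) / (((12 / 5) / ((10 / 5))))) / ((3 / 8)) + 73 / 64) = -2488668553 / 3097536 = -803.43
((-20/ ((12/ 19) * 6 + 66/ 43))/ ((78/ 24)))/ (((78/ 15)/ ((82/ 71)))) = -267976/ 1043913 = -0.26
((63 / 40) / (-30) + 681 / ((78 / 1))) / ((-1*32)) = -0.27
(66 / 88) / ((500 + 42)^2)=3 / 1175056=0.00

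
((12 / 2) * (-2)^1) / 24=-1 / 2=-0.50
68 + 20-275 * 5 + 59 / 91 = -117058 / 91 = -1286.35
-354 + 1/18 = -6371/18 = -353.94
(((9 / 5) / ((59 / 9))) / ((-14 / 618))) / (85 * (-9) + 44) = 243 / 14455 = 0.02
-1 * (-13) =13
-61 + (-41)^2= 1620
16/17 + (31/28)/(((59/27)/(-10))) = -57929/14042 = -4.13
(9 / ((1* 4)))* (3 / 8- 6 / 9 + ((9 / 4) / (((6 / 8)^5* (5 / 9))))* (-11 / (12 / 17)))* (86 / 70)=-4121507 / 5600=-735.98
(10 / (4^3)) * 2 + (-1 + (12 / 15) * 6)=329 / 80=4.11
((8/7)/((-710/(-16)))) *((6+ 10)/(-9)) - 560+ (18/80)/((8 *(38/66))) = -15229587103/27195840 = -560.00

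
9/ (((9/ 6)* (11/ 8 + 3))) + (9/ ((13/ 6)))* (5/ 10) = 1569/ 455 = 3.45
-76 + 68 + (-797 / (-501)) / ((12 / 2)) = -23251 / 3006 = -7.73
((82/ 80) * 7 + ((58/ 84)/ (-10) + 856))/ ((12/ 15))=725009/ 672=1078.88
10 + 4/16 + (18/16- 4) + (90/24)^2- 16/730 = 125067/5840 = 21.42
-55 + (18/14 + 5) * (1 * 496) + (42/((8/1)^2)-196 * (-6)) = 949619/224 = 4239.37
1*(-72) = -72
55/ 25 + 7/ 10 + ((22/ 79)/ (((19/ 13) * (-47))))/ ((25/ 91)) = 10177263/ 3527350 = 2.89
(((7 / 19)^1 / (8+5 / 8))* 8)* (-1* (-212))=94976 / 1311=72.45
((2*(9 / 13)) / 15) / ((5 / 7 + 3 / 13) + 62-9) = 42 / 24545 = 0.00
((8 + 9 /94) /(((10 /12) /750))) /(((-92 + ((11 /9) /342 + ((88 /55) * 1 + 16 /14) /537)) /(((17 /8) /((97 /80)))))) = -66036927915000 /475726347883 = -138.81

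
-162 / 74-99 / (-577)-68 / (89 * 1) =-5285318 / 1900061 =-2.78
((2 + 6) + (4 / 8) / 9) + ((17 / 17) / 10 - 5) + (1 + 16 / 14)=1669 / 315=5.30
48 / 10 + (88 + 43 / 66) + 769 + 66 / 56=3989971 / 4620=863.63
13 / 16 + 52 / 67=1703 / 1072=1.59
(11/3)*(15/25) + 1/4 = 49/20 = 2.45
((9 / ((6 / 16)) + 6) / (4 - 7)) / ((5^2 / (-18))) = 36 / 5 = 7.20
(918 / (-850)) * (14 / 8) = -189 / 100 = -1.89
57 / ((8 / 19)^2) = 20577 / 64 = 321.52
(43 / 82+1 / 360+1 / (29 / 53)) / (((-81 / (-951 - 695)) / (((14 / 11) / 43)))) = 5806678969 / 4099874130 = 1.42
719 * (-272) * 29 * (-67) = 379988624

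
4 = 4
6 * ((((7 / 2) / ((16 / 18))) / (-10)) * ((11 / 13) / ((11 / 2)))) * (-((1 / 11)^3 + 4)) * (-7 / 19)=-1408995 / 2630056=-0.54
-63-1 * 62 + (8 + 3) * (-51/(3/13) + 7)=-2479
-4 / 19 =-0.21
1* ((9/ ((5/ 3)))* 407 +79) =11384/ 5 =2276.80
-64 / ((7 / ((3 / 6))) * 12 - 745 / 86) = -5504 / 13703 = -0.40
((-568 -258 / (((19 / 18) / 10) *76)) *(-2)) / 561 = 433316 / 202521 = 2.14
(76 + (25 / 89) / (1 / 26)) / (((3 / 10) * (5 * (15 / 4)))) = 59312 / 4005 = 14.81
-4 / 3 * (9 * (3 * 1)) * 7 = -252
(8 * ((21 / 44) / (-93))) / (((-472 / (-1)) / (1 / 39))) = -7 / 3138564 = -0.00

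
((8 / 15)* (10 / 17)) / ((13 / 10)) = 160 / 663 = 0.24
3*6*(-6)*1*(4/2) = -216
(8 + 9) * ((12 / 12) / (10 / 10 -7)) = -17 / 6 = -2.83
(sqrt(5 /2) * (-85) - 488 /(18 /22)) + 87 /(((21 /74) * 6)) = -34357 /63 - 85 * sqrt(10) /2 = -679.75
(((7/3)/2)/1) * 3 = 7/2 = 3.50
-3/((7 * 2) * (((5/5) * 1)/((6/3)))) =-3/7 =-0.43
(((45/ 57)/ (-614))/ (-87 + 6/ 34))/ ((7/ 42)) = 85/ 956612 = 0.00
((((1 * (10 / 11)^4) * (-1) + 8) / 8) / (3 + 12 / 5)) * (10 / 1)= 669550 / 395307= 1.69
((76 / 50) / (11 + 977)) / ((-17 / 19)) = -19 / 11050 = -0.00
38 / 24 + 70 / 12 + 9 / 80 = 1807 / 240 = 7.53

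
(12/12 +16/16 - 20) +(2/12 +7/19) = -1991/114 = -17.46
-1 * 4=-4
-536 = -536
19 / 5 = 3.80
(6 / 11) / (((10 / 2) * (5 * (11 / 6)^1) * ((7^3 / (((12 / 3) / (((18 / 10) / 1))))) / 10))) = 32 / 41503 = 0.00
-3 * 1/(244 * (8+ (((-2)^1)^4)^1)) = -1/1952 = -0.00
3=3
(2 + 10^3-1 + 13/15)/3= 15028/45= 333.96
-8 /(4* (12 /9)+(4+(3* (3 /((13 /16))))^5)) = -2227758 /46440622219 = -0.00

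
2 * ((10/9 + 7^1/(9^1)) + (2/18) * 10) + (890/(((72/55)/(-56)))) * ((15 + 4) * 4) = -26041346/9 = -2893482.89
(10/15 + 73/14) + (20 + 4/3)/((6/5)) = 2981/126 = 23.66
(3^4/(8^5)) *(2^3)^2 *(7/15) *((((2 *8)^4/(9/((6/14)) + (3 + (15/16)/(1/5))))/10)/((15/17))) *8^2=458752/375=1223.34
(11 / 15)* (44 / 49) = 484 / 735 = 0.66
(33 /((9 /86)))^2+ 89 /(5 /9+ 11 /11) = 12536033 /126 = 99492.33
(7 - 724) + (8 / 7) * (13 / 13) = -5011 / 7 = -715.86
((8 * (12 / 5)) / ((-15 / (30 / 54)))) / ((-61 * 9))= 32 / 24705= 0.00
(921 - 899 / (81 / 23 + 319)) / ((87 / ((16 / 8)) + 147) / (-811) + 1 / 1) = 1200.11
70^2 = 4900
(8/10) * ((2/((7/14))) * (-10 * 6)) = -192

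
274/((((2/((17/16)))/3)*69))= 6.33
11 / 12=0.92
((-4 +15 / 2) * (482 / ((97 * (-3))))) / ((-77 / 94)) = 22654 / 3201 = 7.08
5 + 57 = 62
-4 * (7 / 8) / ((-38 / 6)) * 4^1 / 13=42 / 247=0.17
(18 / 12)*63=189 / 2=94.50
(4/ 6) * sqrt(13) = 2 * sqrt(13)/ 3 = 2.40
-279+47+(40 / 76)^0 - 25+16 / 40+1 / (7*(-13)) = -116303 / 455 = -255.61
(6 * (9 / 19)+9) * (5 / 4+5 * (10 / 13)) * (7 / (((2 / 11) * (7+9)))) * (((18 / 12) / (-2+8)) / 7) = 655875 / 126464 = 5.19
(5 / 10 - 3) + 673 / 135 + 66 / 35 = 8261 / 1890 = 4.37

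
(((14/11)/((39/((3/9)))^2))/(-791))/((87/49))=-98/1480342149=-0.00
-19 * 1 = -19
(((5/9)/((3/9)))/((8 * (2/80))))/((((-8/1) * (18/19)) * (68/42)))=-3325/4896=-0.68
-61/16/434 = -61/6944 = -0.01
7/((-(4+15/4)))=-28/31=-0.90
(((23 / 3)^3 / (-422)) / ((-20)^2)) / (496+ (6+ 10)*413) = -12167 / 32377190400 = -0.00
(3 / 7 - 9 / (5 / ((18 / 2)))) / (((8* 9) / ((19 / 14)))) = -437 / 1470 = -0.30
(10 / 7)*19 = 190 / 7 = 27.14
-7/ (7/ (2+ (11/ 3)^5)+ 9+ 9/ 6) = -323074/ 485097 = -0.67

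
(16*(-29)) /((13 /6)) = -214.15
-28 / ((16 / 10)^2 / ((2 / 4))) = -5.47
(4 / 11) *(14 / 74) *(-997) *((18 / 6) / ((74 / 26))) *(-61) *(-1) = -66412164 / 15059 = -4410.13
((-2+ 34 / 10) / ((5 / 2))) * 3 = 42 / 25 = 1.68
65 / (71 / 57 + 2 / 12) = 7410 / 161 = 46.02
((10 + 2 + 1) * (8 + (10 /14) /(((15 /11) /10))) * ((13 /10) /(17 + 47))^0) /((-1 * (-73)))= 3614 /1533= 2.36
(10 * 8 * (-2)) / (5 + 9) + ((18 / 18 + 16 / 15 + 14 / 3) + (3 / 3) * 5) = 32 / 105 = 0.30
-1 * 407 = -407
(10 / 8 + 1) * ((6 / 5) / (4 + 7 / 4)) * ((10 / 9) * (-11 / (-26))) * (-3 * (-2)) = 396 / 299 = 1.32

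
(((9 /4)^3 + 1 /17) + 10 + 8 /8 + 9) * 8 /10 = 34217 /1360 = 25.16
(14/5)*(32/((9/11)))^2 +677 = 2008841/405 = 4960.10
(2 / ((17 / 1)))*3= 6 / 17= 0.35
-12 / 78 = -2 / 13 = -0.15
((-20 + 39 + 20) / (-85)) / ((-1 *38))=39 / 3230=0.01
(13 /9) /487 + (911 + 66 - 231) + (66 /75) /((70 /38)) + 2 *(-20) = 706.48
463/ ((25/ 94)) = 43522/ 25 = 1740.88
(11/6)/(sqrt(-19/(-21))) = 11* sqrt(399)/114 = 1.93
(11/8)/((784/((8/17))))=0.00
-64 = -64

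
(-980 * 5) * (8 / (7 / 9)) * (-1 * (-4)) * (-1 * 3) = 604800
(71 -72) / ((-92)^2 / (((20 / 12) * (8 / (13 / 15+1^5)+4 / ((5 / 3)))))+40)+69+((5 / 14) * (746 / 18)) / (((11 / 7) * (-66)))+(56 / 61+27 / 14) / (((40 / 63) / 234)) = 34738553384833 / 31072829040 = 1117.97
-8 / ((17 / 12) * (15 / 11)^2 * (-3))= 3872 / 3825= 1.01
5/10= 1/2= 0.50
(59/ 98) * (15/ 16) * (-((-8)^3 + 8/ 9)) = 169625/ 588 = 288.48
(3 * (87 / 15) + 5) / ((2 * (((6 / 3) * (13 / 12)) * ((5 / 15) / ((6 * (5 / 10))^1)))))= 3024 / 65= 46.52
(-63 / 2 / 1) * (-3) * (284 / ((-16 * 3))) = -559.12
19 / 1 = 19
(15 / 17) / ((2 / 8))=60 / 17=3.53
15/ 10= 3/ 2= 1.50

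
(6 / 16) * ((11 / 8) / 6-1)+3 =347 / 128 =2.71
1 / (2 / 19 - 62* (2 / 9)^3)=-1.74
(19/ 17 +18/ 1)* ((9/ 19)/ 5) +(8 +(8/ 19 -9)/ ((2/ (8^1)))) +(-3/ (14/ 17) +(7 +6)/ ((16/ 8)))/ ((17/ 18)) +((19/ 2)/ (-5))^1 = -528609/ 22610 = -23.38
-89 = -89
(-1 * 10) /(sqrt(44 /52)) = -10 * sqrt(143) /11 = -10.87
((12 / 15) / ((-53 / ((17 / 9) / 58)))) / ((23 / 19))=-646 / 1590795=-0.00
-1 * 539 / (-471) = 539 / 471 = 1.14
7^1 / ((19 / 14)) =98 / 19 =5.16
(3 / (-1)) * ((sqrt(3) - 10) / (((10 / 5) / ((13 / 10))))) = 39 / 2 - 39 * sqrt(3) / 20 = 16.12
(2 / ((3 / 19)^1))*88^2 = 294272 / 3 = 98090.67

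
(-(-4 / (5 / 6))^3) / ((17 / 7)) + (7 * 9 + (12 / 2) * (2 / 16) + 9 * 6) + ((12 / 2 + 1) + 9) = 1523947 / 8500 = 179.29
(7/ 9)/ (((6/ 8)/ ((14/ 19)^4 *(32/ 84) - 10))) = -108240328/ 10556001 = -10.25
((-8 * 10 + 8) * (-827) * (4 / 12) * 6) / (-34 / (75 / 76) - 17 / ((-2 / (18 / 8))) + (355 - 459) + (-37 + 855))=71452800 / 419203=170.45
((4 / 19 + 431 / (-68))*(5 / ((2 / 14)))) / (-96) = 92365 / 41344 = 2.23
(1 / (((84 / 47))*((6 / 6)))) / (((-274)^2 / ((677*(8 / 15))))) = 0.00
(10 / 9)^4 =10000 / 6561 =1.52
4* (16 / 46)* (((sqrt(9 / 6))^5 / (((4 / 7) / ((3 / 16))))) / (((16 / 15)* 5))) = 567* sqrt(6) / 5888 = 0.24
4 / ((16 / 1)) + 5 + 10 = 61 / 4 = 15.25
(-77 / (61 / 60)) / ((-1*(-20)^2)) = 231 / 1220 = 0.19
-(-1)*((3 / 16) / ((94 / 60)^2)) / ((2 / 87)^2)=5109075 / 35344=144.55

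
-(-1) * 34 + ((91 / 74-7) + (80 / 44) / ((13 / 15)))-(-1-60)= 966429 / 10582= 91.33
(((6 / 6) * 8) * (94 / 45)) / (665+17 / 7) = 329 / 13140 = 0.03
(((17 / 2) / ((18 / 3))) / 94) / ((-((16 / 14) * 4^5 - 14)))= -119 / 9130032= -0.00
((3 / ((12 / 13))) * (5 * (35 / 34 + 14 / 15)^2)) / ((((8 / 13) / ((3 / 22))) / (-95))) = -292493201 / 221952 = -1317.82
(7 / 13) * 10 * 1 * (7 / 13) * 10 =4900 / 169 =28.99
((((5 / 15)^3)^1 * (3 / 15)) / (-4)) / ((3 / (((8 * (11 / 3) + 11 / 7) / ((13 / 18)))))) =-649 / 24570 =-0.03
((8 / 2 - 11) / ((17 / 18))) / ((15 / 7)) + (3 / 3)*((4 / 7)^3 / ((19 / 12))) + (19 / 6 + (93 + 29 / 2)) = 178357586 / 1661835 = 107.33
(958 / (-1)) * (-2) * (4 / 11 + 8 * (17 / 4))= 724248 / 11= 65840.73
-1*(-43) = 43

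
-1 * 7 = -7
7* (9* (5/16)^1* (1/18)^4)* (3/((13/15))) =175/269568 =0.00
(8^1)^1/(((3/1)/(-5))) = -40/3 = -13.33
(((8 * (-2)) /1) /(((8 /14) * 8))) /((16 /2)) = -7 /16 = -0.44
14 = 14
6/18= 1/3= 0.33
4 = 4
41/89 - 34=-2985/89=-33.54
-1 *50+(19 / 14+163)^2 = 5284801 / 196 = 26963.27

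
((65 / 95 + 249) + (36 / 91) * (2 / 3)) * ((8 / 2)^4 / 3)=110632960 / 5187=21328.89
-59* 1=-59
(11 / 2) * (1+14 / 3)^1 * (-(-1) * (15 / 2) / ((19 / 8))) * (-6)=-11220 / 19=-590.53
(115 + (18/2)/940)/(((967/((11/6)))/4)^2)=13081189/1977713235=0.01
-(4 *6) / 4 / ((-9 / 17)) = 34 / 3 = 11.33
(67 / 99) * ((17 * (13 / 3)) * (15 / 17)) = 4355 / 99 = 43.99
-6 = -6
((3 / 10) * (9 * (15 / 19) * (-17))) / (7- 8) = 1377 / 38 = 36.24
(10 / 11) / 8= 5 / 44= 0.11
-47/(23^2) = -0.09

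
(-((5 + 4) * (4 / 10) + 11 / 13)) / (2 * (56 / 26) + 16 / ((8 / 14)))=-289 / 2100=-0.14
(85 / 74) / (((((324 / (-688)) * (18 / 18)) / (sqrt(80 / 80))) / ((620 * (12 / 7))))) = -2592.42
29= 29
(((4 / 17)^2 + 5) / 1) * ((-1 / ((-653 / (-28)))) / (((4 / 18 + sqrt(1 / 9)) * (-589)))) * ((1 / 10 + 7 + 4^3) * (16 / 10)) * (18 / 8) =2355932628 / 13894289125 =0.17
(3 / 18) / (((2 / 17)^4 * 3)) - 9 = 80929 / 288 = 281.00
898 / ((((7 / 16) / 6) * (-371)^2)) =86208 / 963487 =0.09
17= 17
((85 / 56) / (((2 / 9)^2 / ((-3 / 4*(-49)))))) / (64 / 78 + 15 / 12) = 331695 / 608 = 545.55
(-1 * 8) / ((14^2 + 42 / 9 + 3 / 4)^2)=-1152 / 5841889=-0.00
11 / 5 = 2.20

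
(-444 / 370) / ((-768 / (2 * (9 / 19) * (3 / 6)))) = 0.00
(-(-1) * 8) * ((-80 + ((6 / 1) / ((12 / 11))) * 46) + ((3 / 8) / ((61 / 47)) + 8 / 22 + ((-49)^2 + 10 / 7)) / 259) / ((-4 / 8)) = -2916.45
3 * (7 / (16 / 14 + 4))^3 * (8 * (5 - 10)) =-588245 / 1944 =-302.60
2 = 2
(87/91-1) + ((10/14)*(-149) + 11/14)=-19235/182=-105.69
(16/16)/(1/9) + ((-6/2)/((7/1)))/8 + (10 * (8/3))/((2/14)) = 32863/168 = 195.61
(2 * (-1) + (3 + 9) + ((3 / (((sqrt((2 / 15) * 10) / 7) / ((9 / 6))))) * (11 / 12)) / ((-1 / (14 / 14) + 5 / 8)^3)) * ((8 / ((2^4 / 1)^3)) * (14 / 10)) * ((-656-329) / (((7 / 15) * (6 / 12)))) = -14775 / 128 + 75845 * sqrt(3) / 24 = 5358.21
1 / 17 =0.06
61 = 61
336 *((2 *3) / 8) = 252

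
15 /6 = 5 /2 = 2.50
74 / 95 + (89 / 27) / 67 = 142321 / 171855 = 0.83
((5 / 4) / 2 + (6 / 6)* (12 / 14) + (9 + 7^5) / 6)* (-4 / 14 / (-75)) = 471097 / 44100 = 10.68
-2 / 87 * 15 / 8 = -5 / 116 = -0.04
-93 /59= -1.58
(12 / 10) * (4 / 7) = 24 / 35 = 0.69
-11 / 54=-0.20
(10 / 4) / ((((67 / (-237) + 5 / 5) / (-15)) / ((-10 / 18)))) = 1975 / 68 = 29.04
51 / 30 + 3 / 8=2.08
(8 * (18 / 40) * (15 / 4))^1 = 27 / 2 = 13.50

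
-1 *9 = -9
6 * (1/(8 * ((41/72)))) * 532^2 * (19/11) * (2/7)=82966464/451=183961.12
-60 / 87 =-20 / 29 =-0.69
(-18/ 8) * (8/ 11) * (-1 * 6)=108/ 11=9.82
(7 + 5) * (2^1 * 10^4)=240000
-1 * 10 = -10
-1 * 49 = -49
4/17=0.24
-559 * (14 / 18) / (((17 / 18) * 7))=-1118 / 17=-65.76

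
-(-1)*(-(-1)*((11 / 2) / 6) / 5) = 11 / 60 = 0.18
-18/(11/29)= -522/11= -47.45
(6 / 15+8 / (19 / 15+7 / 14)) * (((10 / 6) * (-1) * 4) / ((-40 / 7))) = 4571 / 795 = 5.75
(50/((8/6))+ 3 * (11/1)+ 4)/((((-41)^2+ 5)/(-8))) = -298/843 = -0.35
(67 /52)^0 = 1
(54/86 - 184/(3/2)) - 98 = -28385/129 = -220.04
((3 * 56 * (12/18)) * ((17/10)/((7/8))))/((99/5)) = 1088/99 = 10.99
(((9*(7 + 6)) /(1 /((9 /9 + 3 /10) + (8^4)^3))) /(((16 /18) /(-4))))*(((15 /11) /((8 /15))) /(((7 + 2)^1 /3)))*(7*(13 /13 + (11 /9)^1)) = -42210938585886525 /88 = -479669756657801.42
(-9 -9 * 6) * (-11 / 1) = 693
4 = 4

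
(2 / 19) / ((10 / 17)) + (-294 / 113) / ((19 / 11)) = -14249 / 10735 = -1.33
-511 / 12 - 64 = -1279 / 12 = -106.58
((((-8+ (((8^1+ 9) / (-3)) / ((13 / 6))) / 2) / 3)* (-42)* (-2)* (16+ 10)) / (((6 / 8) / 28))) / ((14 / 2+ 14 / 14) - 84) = 189728 / 57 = 3328.56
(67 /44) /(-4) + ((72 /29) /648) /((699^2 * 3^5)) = -0.38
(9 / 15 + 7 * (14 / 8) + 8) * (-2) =-417 / 10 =-41.70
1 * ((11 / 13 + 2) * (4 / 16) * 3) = 111 / 52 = 2.13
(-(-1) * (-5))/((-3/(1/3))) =5/9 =0.56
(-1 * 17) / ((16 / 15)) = -255 / 16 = -15.94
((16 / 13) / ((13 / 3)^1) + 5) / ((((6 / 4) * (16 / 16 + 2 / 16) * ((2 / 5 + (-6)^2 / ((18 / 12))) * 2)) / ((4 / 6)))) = 35720 / 835029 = 0.04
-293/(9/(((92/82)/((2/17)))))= -114563/369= -310.47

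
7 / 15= 0.47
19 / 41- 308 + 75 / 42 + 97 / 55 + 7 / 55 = -9592859 / 31570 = -303.86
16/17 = 0.94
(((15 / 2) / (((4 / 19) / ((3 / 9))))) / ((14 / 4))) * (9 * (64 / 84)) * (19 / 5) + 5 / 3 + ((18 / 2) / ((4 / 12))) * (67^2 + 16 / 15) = 89171578 / 735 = 121321.87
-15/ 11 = -1.36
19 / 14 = 1.36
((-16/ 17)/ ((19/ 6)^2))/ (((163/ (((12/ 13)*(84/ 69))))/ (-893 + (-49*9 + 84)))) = 241920000/ 299098969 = 0.81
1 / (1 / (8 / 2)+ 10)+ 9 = 373 / 41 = 9.10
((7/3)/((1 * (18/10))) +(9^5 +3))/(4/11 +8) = 17538829/2484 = 7060.72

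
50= 50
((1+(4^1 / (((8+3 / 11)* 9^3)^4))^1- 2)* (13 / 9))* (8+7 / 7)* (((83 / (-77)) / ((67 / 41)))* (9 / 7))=65907923911419116282831 / 5977965285062917695549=11.03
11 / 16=0.69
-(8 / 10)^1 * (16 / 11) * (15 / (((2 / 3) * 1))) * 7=-2016 / 11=-183.27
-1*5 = -5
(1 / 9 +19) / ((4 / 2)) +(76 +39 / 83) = 64261 / 747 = 86.03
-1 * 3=-3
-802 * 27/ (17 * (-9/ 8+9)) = -19248/ 119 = -161.75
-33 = -33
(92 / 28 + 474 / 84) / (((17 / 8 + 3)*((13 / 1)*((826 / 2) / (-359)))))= -179500 / 1540903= -0.12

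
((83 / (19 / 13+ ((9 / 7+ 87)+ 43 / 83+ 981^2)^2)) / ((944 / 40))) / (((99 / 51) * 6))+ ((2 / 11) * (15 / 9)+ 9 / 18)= 76265992311306534745049 / 94972745142343169288748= 0.80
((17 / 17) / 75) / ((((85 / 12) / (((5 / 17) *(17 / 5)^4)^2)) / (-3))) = -17038284 / 1953125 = -8.72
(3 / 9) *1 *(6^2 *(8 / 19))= 96 / 19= 5.05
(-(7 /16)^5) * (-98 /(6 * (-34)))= -0.01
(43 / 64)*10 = 215 / 32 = 6.72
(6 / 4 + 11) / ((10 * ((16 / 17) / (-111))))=-9435 / 64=-147.42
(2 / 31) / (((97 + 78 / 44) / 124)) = 176 / 2173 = 0.08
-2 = -2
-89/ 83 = -1.07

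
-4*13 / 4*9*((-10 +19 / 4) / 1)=2457 / 4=614.25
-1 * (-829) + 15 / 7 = 5818 / 7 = 831.14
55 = 55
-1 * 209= -209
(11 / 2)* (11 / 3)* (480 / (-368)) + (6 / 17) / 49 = -503827 / 19159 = -26.30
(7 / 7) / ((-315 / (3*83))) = -83 / 105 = -0.79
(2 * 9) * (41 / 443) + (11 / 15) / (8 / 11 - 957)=116391727 / 69898755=1.67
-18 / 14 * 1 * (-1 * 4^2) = 144 / 7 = 20.57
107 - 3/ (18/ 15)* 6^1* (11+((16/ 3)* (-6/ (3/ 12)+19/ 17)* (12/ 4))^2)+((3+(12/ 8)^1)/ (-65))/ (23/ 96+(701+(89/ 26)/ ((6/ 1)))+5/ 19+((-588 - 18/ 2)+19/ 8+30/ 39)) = -276130778471246/ 137331355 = -2010689.97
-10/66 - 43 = -1424/33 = -43.15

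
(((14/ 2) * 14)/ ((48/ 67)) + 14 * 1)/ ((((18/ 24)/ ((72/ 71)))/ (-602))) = -122740.17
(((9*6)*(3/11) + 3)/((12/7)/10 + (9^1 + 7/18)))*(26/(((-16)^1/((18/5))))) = -1437345/132506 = -10.85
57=57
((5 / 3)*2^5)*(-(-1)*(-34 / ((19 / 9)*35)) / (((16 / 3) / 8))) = -4896 / 133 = -36.81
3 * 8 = 24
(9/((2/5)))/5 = 9/2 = 4.50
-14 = -14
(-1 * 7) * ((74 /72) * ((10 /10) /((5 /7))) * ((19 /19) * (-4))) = 1813 /45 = 40.29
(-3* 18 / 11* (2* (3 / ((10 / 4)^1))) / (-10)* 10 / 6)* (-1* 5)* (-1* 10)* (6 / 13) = 6480 / 143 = 45.31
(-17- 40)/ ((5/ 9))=-102.60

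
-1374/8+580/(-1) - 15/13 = -39151/52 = -752.90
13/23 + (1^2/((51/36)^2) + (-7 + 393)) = 2572811/6647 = 387.06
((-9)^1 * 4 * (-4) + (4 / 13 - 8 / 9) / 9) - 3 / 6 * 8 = 147352 / 1053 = 139.94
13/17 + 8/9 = 253/153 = 1.65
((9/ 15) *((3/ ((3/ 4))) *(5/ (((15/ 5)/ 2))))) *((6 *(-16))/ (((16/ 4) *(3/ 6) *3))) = -128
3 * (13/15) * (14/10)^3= 4459/625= 7.13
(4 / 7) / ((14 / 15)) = 30 / 49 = 0.61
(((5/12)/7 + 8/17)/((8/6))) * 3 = 1.19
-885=-885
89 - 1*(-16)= 105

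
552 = 552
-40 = -40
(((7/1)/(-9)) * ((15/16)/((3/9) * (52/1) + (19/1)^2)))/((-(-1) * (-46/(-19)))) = -133/167072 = -0.00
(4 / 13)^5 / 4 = 256 / 371293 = 0.00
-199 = -199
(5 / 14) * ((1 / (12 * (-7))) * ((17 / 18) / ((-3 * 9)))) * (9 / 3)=85 / 190512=0.00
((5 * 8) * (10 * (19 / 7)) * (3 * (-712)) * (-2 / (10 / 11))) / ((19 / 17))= 31954560 / 7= 4564937.14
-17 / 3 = -5.67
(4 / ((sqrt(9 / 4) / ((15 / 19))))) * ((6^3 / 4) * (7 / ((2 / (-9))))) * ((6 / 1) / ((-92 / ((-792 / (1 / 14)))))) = -1131641280 / 437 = -2589568.15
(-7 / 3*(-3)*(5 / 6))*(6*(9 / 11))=315 / 11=28.64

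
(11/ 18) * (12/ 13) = 22/ 39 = 0.56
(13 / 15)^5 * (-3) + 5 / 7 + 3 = 3982199 / 1771875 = 2.25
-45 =-45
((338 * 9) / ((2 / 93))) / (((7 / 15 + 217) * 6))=707265 / 6524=108.41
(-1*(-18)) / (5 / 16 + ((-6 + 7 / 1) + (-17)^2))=288 / 4645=0.06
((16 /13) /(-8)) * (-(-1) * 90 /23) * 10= -6.02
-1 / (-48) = 1 / 48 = 0.02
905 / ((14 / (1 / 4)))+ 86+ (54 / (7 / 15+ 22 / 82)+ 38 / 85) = 94710569 / 537880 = 176.08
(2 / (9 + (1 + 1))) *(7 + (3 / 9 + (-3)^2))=98 / 33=2.97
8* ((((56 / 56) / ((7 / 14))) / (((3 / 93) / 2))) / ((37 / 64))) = 63488 / 37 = 1715.89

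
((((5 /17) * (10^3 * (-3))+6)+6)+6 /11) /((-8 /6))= 243981 /374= 652.36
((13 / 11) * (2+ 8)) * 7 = 910 / 11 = 82.73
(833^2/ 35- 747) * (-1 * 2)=-38156.80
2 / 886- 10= -4429 / 443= -10.00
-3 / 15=-1 / 5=-0.20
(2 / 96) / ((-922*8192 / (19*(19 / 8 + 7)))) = -475 / 966787072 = -0.00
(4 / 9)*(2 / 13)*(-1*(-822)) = 2192 / 39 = 56.21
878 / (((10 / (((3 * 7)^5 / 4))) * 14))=256131477 / 40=6403286.92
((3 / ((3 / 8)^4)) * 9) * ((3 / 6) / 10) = 1024 / 15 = 68.27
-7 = -7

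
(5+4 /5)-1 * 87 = -406 /5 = -81.20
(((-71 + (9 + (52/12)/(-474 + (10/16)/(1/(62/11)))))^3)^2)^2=10637152481939026335847377880214199915133250014674868215665868604549404510785536/3291174890294810834737154116955031929557988002159540415841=3232022860075415493516.66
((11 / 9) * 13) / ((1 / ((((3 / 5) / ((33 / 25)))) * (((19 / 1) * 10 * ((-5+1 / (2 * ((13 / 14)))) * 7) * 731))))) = -281946700 / 9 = -31327411.11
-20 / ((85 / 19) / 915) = -69540 / 17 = -4090.59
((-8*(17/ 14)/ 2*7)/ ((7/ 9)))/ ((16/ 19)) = -2907/ 56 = -51.91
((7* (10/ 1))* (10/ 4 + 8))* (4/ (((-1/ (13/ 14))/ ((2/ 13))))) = -420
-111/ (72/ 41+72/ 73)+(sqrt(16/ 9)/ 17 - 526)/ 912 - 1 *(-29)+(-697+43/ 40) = -54882391/ 77520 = -707.98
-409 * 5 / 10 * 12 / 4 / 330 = -409 / 220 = -1.86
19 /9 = 2.11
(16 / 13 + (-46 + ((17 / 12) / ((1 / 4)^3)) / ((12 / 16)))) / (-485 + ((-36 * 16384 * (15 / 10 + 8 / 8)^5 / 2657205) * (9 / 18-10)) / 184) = -0.16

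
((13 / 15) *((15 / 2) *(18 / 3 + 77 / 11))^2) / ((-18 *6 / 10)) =-54925 / 72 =-762.85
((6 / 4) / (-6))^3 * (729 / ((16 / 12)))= -2187 / 256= -8.54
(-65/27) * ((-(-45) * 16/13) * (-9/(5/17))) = 4080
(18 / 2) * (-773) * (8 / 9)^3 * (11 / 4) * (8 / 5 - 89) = 1174379.77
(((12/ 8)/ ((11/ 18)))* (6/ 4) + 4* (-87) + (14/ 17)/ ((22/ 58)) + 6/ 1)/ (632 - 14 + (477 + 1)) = -11429/ 37264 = -0.31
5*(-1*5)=-25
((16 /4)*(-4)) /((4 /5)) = -20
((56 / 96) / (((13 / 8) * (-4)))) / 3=-0.03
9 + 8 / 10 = 9.80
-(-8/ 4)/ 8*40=10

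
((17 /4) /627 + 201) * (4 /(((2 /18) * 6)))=504125 /418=1206.04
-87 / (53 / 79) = -6873 / 53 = -129.68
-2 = -2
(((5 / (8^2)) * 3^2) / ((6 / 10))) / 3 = 25 / 64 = 0.39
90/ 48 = 15/ 8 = 1.88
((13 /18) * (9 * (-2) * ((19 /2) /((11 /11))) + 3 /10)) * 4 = -493.13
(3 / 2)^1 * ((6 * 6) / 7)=54 / 7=7.71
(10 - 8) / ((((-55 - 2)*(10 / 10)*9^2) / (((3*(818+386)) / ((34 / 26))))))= -31304 / 26163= -1.20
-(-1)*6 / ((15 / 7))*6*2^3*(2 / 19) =1344 / 95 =14.15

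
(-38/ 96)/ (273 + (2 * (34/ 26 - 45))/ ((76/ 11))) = -4693/ 3086736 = -0.00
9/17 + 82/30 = 832/255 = 3.26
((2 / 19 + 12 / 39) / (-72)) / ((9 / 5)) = -85 / 26676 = -0.00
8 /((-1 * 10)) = -0.80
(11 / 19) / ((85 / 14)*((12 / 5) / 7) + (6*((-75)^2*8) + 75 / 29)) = 15631 / 7289856027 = 0.00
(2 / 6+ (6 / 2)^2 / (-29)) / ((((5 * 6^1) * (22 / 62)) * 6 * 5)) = 31 / 430650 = 0.00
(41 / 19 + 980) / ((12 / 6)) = 18661 / 38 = 491.08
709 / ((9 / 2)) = 1418 / 9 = 157.56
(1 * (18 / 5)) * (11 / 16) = 99 / 40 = 2.48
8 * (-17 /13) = -136 /13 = -10.46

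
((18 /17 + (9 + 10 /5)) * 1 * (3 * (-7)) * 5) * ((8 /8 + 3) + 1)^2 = -538125 /17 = -31654.41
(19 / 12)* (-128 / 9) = -608 / 27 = -22.52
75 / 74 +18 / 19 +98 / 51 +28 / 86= 12974869 / 3083358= 4.21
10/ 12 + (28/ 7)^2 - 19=-13/ 6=-2.17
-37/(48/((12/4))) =-37/16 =-2.31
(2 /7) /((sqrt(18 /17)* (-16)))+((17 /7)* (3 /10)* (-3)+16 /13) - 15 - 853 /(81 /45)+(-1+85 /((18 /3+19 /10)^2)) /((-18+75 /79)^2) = -489.86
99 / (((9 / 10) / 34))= 3740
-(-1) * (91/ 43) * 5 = 455/ 43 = 10.58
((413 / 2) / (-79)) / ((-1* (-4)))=-413 / 632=-0.65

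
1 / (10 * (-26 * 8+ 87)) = -1 / 1210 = -0.00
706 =706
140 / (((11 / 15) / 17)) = 35700 / 11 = 3245.45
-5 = -5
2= 2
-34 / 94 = -17 / 47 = -0.36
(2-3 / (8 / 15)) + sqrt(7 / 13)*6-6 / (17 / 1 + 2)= -599 / 152 + 6*sqrt(91) / 13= 0.46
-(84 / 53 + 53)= -2893 / 53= -54.58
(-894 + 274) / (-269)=620 / 269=2.30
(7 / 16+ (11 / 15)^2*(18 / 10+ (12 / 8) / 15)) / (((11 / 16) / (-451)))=-1076947 / 1125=-957.29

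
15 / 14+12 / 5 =243 / 70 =3.47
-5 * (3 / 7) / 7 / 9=-5 / 147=-0.03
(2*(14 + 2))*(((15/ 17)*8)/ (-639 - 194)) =-0.27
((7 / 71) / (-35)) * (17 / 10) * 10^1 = -0.05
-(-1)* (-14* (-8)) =112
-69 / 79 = -0.87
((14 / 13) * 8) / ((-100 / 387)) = -33.34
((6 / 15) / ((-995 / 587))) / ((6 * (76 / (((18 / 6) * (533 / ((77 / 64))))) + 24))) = -5005936 / 3062008025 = -0.00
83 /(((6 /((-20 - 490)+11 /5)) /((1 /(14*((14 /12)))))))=-210737 /490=-430.08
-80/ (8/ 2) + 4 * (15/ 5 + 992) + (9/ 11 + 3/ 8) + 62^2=686857/ 88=7805.19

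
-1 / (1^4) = -1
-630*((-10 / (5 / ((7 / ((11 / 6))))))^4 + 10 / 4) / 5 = -6277791051 / 14641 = -428781.58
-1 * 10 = -10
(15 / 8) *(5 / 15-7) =-25 / 2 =-12.50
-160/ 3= -53.33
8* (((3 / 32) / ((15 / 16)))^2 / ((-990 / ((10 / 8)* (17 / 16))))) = -0.00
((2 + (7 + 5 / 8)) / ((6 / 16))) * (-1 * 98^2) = -739508 / 3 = -246502.67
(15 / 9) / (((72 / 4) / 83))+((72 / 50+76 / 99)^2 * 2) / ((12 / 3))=124008421 / 12251250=10.12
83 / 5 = 16.60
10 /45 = 2 /9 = 0.22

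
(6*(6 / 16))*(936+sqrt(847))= 99*sqrt(7) / 4+2106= 2171.48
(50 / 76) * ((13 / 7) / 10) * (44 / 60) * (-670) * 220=-13206.89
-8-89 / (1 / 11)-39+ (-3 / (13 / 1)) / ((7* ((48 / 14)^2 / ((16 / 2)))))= -320119 / 312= -1026.02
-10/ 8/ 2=-5/ 8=-0.62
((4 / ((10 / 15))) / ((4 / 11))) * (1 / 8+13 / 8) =231 / 8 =28.88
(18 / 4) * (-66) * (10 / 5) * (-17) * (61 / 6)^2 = 2087481 / 2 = 1043740.50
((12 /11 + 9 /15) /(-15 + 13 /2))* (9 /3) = -558 /935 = -0.60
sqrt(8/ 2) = 2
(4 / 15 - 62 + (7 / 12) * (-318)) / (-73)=7417 / 2190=3.39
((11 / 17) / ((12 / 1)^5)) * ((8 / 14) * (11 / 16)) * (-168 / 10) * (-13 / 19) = 1573 / 133954560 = 0.00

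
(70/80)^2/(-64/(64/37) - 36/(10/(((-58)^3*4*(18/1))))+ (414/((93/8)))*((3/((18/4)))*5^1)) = 7595/501685272128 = 0.00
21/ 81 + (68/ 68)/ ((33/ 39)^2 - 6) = 1688/ 24111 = 0.07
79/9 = 8.78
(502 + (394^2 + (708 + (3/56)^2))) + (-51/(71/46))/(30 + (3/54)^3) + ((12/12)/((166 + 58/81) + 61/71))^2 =5022493732462262515488833/32103914440155880000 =156444.90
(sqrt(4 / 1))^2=4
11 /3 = 3.67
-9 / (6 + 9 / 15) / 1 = -15 / 11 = -1.36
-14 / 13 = -1.08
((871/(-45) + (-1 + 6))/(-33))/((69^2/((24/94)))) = 2584/110764665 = 0.00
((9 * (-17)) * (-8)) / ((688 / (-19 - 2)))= -3213 / 86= -37.36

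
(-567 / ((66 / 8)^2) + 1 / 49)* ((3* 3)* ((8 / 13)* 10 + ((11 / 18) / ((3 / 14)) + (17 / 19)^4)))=-21741348657592 / 30134255151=-721.48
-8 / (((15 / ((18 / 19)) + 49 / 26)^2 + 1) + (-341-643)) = 6084 / 508831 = 0.01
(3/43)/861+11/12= 135763/148092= 0.92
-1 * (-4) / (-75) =-4 / 75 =-0.05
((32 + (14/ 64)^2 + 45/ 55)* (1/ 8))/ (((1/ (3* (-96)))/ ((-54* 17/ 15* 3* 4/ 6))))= 509769531/ 3520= 144820.89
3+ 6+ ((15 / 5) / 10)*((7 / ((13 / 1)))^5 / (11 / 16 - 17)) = 1453477639 / 161512455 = 9.00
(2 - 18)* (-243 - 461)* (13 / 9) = 146432 / 9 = 16270.22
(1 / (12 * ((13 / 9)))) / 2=0.03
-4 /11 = -0.36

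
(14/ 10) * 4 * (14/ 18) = 196/ 45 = 4.36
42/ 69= 14/ 23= 0.61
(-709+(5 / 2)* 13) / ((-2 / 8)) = 2706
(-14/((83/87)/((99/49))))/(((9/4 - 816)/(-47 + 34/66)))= -1067664/630385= -1.69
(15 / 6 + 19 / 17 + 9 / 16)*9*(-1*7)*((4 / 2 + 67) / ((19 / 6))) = -14827617 / 2584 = -5738.24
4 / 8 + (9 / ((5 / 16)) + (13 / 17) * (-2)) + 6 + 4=6421 / 170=37.77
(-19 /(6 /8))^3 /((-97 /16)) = 7023616 /2619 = 2681.79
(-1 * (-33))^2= 1089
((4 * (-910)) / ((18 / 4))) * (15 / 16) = -2275 / 3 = -758.33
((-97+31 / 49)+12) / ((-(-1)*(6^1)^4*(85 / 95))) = -13091 / 179928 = -0.07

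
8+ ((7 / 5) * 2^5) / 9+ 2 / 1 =674 / 45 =14.98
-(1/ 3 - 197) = 590/ 3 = 196.67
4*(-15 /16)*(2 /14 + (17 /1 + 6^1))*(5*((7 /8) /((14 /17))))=-103275 /224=-461.05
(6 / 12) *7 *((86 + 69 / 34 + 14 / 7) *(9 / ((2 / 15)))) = 2892645 / 136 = 21269.45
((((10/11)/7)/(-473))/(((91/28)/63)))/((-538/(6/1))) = 1080/18194891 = 0.00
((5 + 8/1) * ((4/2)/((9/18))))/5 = 52/5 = 10.40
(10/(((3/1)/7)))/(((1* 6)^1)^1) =35/9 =3.89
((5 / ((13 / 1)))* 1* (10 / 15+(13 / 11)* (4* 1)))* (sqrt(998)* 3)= 196.62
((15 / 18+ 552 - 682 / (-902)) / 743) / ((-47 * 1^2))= -136183 / 8590566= -0.02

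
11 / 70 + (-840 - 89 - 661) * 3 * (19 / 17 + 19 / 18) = -12335563 / 1190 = -10366.02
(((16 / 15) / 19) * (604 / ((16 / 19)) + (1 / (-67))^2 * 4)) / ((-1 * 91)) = -566108 / 1279365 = -0.44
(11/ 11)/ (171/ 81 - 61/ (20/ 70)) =-18/ 3805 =-0.00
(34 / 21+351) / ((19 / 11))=81455 / 399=204.15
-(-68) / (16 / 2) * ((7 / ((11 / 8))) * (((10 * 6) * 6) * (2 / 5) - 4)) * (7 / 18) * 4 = 932960 / 99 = 9423.84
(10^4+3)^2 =100060009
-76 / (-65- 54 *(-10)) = -4 / 25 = -0.16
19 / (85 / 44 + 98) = 836 / 4397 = 0.19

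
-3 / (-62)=3 / 62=0.05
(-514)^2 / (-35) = -264196 / 35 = -7548.46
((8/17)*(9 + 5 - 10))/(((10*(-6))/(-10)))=16/51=0.31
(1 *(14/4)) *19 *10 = 665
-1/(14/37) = -37/14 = -2.64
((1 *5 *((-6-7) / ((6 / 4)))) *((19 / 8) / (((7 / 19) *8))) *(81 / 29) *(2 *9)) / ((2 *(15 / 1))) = -380133 / 6496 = -58.52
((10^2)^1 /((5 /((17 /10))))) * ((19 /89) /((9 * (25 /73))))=47158 /20025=2.35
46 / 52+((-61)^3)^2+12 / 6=1339529733461 / 26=51520374363.88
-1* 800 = -800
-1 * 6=-6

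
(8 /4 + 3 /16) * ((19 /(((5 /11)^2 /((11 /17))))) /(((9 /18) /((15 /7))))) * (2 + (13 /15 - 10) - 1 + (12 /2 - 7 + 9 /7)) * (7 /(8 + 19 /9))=-23442903 /7735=-3030.76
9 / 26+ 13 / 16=241 / 208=1.16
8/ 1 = 8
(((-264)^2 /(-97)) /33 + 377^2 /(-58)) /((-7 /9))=3178.64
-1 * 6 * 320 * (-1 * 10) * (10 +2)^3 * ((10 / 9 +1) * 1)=70041600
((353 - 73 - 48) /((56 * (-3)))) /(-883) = 29 /18543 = 0.00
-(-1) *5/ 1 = 5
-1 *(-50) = 50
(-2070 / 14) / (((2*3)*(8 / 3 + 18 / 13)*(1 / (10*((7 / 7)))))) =-67275 / 1106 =-60.83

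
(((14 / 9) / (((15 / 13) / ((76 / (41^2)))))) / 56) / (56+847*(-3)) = -0.00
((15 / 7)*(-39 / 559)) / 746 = -45 / 224546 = -0.00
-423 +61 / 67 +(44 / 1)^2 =101432 / 67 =1513.91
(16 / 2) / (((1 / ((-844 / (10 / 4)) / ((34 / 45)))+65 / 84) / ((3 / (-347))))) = -638064 / 7118011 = -0.09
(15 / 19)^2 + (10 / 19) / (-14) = 1480 / 2527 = 0.59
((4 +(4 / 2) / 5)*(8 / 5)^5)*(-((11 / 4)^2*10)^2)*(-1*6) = 989497344 / 625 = 1583195.75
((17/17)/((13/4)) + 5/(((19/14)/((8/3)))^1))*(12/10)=15016/1235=12.16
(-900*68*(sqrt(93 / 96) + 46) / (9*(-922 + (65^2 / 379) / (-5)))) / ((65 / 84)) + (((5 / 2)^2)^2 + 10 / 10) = 1804040*sqrt(62) / 1517893 + 11595156933 / 24286288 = 486.79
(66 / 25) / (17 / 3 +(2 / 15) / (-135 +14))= 23958 / 51415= 0.47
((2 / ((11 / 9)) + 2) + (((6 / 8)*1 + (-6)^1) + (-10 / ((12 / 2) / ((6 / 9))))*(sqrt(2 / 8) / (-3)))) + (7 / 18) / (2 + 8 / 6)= -1948 / 1485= -1.31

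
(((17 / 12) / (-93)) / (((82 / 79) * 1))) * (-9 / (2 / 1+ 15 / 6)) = 1343 / 45756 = 0.03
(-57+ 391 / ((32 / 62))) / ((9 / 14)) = 78463 / 72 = 1089.76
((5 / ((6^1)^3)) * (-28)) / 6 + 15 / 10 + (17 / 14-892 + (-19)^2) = -1198397 / 2268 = -528.39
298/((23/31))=9238/23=401.65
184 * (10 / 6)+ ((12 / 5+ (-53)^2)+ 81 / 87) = 1356764 / 435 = 3119.00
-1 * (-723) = 723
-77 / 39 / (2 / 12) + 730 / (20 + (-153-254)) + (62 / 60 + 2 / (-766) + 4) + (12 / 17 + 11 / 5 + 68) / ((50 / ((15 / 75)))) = -172344240277 / 20473025625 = -8.42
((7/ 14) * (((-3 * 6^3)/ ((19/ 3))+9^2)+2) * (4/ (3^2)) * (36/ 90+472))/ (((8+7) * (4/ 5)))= -433427/ 2565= -168.98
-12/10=-6/5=-1.20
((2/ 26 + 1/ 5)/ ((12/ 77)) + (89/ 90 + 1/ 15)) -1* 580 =-577.17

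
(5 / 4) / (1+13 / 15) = 75 / 112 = 0.67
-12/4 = -3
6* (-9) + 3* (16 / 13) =-654 / 13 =-50.31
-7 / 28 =-1 / 4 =-0.25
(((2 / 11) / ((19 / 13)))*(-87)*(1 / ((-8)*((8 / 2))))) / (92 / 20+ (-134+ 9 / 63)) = -35 / 13376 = -0.00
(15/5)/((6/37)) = 37/2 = 18.50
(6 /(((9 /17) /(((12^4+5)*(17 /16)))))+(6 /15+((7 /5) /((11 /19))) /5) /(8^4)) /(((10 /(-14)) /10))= -5907833259503 /1689600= -3496586.92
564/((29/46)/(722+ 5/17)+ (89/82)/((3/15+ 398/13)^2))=26200868935992372/93645295171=279788.42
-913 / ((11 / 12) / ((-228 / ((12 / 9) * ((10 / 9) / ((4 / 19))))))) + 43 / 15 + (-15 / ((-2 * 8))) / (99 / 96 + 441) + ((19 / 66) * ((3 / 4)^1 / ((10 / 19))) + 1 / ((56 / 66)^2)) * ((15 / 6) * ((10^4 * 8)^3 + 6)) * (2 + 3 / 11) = 62710038857530252088914 / 11980815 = 5234204756315012.97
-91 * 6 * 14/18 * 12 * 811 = -4132856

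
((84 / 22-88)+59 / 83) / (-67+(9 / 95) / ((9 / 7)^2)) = 65158695 / 52256468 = 1.25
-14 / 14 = -1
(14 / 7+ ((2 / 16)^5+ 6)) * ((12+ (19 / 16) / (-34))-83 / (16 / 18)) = -651.28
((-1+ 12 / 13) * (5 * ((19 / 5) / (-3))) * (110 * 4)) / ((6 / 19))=79420 / 117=678.80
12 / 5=2.40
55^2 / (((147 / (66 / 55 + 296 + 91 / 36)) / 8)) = 65280710 / 1323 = 49342.94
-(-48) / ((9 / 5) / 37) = 2960 / 3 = 986.67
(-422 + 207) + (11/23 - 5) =-5049/23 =-219.52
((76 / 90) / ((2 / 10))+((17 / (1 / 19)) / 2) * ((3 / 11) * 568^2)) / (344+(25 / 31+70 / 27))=130832620410 / 3198503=40904.33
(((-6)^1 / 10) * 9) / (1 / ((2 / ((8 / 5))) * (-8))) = 54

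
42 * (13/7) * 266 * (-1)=-20748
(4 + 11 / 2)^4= 130321 / 16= 8145.06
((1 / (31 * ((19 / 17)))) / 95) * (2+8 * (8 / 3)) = 238 / 33573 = 0.01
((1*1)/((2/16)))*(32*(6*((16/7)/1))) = 24576/7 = 3510.86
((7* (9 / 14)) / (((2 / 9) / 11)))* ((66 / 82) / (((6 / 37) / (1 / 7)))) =362637 / 2296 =157.94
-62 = -62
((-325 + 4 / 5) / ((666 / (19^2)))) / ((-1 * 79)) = 585181 / 263070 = 2.22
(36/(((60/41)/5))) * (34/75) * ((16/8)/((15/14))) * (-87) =-1131928/125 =-9055.42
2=2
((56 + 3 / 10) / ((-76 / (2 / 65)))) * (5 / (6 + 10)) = -563 / 79040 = -0.01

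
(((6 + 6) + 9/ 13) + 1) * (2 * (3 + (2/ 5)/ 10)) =27056/ 325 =83.25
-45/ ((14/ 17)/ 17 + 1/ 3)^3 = -29327146335/ 36264691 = -808.70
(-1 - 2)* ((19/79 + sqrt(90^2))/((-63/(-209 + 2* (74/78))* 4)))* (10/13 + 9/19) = -17677346431/63924588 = -276.53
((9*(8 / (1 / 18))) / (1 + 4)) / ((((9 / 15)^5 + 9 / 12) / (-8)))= -8640000 / 3449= -2505.07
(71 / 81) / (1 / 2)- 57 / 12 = -971 / 324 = -3.00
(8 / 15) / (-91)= -8 / 1365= -0.01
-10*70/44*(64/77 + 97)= -188325/121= -1556.40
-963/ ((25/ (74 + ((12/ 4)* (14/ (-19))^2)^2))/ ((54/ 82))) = -1944.44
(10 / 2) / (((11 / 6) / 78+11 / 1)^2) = 1095120 / 26615281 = 0.04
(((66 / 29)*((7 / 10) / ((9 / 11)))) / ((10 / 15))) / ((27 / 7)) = 5929 / 7830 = 0.76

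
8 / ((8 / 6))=6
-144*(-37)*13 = 69264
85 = 85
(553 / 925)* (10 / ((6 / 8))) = 4424 / 555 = 7.97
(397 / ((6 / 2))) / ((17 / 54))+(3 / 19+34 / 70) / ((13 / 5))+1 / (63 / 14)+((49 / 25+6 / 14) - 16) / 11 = 30523855238 / 72747675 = 419.59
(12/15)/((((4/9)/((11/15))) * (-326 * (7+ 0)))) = -33/57050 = -0.00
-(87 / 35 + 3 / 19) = -1758 / 665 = -2.64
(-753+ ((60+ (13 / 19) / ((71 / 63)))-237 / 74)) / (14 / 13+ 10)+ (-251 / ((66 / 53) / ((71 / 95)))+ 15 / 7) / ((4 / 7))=-28345278651 / 87846880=-322.67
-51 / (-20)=51 / 20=2.55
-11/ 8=-1.38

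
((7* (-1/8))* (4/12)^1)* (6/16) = -7/64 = -0.11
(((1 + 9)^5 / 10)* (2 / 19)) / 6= 10000 / 57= 175.44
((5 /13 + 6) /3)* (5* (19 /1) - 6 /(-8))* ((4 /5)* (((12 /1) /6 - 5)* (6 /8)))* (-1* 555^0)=95367 /260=366.80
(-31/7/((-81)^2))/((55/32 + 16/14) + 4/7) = -0.00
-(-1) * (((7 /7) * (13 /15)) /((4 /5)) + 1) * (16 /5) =20 /3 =6.67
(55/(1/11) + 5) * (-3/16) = -915/8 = -114.38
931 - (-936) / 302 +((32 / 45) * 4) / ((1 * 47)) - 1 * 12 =294505583 / 319365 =922.16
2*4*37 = 296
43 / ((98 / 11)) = 473 / 98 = 4.83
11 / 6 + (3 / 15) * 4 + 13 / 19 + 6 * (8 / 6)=6451 / 570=11.32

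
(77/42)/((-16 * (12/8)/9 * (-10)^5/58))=319/800000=0.00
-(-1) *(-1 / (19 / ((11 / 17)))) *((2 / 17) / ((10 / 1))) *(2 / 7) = -22 / 192185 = -0.00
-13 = -13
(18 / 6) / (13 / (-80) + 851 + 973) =240 / 145907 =0.00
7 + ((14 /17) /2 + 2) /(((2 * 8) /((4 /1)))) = 517 /68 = 7.60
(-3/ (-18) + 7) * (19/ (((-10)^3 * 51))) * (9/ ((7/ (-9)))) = 7353/ 238000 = 0.03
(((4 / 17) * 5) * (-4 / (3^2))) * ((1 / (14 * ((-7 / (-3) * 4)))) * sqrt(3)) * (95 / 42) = -475 * sqrt(3) / 52479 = -0.02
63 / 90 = 7 / 10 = 0.70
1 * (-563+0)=-563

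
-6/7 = -0.86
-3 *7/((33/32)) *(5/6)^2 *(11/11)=-1400/99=-14.14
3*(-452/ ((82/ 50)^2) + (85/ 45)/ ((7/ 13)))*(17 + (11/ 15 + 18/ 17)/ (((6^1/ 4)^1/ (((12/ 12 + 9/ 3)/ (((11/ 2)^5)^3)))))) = -946669355113059119993496937/ 112807693785834550402515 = -8391.89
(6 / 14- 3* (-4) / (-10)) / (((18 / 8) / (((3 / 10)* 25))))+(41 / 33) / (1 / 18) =1524 / 77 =19.79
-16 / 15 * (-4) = 64 / 15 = 4.27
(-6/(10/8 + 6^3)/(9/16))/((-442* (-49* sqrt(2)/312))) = -0.00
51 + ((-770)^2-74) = 592877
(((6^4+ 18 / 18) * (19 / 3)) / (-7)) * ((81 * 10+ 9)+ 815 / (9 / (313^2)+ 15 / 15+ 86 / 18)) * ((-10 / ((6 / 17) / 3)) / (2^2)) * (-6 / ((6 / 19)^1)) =-32442184838701845 / 71322566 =-454865642.93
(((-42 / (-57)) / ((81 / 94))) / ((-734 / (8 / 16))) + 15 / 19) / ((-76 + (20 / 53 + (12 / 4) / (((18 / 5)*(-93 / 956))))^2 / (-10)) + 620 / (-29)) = -17440740470548 / 2301106900969129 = -0.01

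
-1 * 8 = -8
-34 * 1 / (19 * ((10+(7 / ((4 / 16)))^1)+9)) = -34 / 893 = -0.04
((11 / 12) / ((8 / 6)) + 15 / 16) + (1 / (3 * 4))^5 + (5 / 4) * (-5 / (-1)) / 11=6003083 / 2737152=2.19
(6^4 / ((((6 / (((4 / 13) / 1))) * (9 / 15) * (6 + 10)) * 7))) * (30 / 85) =540 / 1547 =0.35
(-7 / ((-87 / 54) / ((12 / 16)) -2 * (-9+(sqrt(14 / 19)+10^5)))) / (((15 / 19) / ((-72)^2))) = 79575997965408 / 346220111149795 -41885424 * sqrt(266) / 346220111149795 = 0.23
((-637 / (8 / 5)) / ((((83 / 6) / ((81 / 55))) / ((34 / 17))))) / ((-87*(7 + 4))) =51597 / 582494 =0.09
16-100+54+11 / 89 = -2659 / 89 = -29.88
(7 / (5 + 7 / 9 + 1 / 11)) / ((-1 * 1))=-99 / 83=-1.19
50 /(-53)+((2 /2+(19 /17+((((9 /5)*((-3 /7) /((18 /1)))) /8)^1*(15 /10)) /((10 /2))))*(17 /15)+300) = 301.45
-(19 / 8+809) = -6491 / 8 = -811.38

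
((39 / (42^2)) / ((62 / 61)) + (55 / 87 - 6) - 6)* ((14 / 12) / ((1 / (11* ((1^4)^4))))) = -131948641 / 906192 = -145.61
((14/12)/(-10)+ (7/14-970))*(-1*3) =58177/20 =2908.85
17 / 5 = 3.40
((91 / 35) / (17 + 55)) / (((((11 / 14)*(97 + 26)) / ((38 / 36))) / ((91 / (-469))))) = -22477 / 293709240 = -0.00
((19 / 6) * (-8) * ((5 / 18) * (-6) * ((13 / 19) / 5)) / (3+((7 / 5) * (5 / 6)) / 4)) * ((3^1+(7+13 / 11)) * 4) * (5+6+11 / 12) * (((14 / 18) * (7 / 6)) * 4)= 21729344 / 6399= 3395.74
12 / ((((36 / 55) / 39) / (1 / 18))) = 715 / 18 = 39.72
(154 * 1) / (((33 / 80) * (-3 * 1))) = -1120 / 9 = -124.44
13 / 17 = 0.76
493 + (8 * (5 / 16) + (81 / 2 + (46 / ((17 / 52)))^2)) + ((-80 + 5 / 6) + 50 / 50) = 35123867 / 1734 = 20255.98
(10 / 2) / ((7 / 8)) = 40 / 7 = 5.71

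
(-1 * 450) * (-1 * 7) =3150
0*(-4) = 0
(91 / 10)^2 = 8281 / 100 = 82.81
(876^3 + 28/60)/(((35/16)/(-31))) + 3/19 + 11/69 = -728526638935248/76475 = -9526337220.47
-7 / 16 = -0.44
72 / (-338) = -36 / 169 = -0.21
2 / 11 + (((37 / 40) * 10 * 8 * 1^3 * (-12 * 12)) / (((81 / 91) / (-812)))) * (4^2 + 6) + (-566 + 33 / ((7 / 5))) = 148204513055 / 693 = 213859326.20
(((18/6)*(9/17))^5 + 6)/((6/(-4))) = -15245366/1419857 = -10.74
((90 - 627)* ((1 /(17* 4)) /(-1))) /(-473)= -537 /32164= -0.02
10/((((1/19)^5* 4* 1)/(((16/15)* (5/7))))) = 99043960/21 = 4716379.05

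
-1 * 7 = -7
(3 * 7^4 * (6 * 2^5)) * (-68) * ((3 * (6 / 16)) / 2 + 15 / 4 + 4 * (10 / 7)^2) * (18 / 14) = -1508464944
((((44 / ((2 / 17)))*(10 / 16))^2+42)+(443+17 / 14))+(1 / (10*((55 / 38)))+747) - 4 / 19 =55872.14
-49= -49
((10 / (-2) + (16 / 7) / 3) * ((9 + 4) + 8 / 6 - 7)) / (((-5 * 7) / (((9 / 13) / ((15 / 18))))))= 11748 / 15925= 0.74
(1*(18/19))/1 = 18/19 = 0.95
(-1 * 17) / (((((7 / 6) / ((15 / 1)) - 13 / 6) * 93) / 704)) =61.61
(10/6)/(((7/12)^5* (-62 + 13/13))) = -414720/1025227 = -0.40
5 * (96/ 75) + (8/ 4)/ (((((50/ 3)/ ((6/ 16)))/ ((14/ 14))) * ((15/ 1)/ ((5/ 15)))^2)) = 288001/ 45000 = 6.40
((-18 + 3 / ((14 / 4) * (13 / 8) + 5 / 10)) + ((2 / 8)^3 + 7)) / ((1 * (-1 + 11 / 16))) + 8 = 5491 / 132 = 41.60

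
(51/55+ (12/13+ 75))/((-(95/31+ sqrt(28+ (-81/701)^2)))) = 1325323730431/104795514681- 3084693719* sqrt(13765789)/523977573405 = -9.20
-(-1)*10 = 10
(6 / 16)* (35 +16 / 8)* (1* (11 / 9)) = 407 / 24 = 16.96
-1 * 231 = -231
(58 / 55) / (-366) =-29 / 10065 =-0.00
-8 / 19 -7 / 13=-237 / 247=-0.96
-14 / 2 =-7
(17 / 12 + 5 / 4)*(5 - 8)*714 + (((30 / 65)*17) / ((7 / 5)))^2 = -5680.59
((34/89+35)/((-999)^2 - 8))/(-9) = -3149/799392393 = -0.00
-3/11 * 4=-12/11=-1.09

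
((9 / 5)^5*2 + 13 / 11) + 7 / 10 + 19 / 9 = 25854029 / 618750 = 41.78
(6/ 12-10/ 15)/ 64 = -1/ 384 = -0.00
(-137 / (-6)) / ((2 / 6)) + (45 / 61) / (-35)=58481 / 854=68.48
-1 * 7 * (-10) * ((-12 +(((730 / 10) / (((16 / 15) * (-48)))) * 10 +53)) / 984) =39935 / 20992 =1.90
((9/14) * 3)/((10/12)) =81/35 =2.31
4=4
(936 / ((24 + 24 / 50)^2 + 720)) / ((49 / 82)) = 333125 / 280574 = 1.19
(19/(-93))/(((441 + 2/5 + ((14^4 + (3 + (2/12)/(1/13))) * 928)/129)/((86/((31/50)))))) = -0.00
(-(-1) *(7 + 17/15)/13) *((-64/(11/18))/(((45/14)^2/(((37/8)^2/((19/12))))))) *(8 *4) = -2741.68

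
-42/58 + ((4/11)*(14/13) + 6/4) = 9683/8294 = 1.17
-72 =-72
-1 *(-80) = 80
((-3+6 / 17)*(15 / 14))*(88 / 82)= -3.04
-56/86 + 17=703/43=16.35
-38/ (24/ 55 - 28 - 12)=1045/ 1088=0.96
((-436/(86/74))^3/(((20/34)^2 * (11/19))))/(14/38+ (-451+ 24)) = 54749442053146184/88616514525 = 617824.37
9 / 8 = 1.12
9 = 9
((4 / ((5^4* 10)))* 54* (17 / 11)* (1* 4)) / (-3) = -2448 / 34375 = -0.07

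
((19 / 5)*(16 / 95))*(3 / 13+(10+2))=2544 / 325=7.83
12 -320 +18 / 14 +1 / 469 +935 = 294667 / 469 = 628.29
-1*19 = -19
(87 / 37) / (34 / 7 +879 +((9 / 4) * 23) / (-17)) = 0.00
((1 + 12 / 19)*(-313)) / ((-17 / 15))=450.60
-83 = -83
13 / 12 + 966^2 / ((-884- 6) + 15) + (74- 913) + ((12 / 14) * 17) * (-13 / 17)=-20112997 / 10500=-1915.52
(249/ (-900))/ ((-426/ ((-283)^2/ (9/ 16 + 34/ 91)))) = 1209824434/ 21773925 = 55.56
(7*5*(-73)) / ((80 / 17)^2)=-147679 / 1280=-115.37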